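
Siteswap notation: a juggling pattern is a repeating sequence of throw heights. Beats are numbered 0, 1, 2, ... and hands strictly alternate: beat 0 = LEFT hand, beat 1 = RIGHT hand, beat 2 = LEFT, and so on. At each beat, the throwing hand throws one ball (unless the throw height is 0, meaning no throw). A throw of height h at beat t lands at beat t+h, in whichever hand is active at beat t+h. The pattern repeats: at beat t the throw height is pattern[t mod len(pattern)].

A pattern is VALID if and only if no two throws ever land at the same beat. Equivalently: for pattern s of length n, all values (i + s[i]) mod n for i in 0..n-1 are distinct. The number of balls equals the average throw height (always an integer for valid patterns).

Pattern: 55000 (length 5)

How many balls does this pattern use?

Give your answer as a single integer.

Answer: 2

Derivation:
Pattern = [5, 5, 0, 0, 0], length n = 5
  position 0: throw height = 5, running sum = 5
  position 1: throw height = 5, running sum = 10
  position 2: throw height = 0, running sum = 10
  position 3: throw height = 0, running sum = 10
  position 4: throw height = 0, running sum = 10
Total sum = 10; balls = sum / n = 10 / 5 = 2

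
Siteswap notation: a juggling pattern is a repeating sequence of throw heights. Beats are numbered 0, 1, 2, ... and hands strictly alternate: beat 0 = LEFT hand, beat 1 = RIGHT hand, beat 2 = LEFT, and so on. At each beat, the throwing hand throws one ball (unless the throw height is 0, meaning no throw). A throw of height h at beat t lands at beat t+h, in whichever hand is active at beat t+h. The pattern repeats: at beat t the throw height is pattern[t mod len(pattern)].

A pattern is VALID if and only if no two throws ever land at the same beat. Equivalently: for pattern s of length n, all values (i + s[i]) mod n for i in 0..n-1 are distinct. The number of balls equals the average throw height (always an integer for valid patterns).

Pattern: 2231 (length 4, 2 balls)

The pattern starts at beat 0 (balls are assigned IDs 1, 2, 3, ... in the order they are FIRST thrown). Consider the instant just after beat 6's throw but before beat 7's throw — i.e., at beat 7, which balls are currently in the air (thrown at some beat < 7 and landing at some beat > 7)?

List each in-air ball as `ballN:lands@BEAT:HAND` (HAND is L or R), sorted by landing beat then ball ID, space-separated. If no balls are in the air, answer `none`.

Answer: ball2:lands@9:R

Derivation:
Beat 0 (L): throw ball1 h=2 -> lands@2:L; in-air after throw: [b1@2:L]
Beat 1 (R): throw ball2 h=2 -> lands@3:R; in-air after throw: [b1@2:L b2@3:R]
Beat 2 (L): throw ball1 h=3 -> lands@5:R; in-air after throw: [b2@3:R b1@5:R]
Beat 3 (R): throw ball2 h=1 -> lands@4:L; in-air after throw: [b2@4:L b1@5:R]
Beat 4 (L): throw ball2 h=2 -> lands@6:L; in-air after throw: [b1@5:R b2@6:L]
Beat 5 (R): throw ball1 h=2 -> lands@7:R; in-air after throw: [b2@6:L b1@7:R]
Beat 6 (L): throw ball2 h=3 -> lands@9:R; in-air after throw: [b1@7:R b2@9:R]
Beat 7 (R): throw ball1 h=1 -> lands@8:L; in-air after throw: [b1@8:L b2@9:R]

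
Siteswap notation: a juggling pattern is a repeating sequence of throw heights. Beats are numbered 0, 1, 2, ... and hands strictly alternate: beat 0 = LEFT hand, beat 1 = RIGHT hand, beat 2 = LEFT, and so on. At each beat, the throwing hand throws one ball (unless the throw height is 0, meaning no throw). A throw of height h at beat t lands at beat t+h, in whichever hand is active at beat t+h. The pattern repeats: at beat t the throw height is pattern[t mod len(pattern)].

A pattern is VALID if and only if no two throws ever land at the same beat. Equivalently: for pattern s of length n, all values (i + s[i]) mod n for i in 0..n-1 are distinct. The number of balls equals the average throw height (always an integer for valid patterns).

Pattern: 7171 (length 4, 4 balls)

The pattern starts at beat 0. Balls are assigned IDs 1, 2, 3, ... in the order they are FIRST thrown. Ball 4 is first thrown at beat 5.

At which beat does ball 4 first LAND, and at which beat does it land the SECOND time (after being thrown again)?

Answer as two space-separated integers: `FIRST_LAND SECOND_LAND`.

Answer: 6 13

Derivation:
Beat 0 (L): throw ball1 h=7 -> lands@7:R; in-air after throw: [b1@7:R]
Beat 1 (R): throw ball2 h=1 -> lands@2:L; in-air after throw: [b2@2:L b1@7:R]
Beat 2 (L): throw ball2 h=7 -> lands@9:R; in-air after throw: [b1@7:R b2@9:R]
Beat 3 (R): throw ball3 h=1 -> lands@4:L; in-air after throw: [b3@4:L b1@7:R b2@9:R]
Beat 4 (L): throw ball3 h=7 -> lands@11:R; in-air after throw: [b1@7:R b2@9:R b3@11:R]
Beat 5 (R): throw ball4 h=1 -> lands@6:L; in-air after throw: [b4@6:L b1@7:R b2@9:R b3@11:R]
Beat 6 (L): throw ball4 h=7 -> lands@13:R; in-air after throw: [b1@7:R b2@9:R b3@11:R b4@13:R]
Beat 7 (R): throw ball1 h=1 -> lands@8:L; in-air after throw: [b1@8:L b2@9:R b3@11:R b4@13:R]
Beat 8 (L): throw ball1 h=7 -> lands@15:R; in-air after throw: [b2@9:R b3@11:R b4@13:R b1@15:R]
Beat 9 (R): throw ball2 h=1 -> lands@10:L; in-air after throw: [b2@10:L b3@11:R b4@13:R b1@15:R]
Beat 10 (L): throw ball2 h=7 -> lands@17:R; in-air after throw: [b3@11:R b4@13:R b1@15:R b2@17:R]
Beat 11 (R): throw ball3 h=1 -> lands@12:L; in-air after throw: [b3@12:L b4@13:R b1@15:R b2@17:R]
Beat 12 (L): throw ball3 h=7 -> lands@19:R; in-air after throw: [b4@13:R b1@15:R b2@17:R b3@19:R]
Beat 13 (R): throw ball4 h=1 -> lands@14:L; in-air after throw: [b4@14:L b1@15:R b2@17:R b3@19:R]
Ball 4: thrown@5 h=1 -> first land @6; rethrown@6 h=7 -> second land @13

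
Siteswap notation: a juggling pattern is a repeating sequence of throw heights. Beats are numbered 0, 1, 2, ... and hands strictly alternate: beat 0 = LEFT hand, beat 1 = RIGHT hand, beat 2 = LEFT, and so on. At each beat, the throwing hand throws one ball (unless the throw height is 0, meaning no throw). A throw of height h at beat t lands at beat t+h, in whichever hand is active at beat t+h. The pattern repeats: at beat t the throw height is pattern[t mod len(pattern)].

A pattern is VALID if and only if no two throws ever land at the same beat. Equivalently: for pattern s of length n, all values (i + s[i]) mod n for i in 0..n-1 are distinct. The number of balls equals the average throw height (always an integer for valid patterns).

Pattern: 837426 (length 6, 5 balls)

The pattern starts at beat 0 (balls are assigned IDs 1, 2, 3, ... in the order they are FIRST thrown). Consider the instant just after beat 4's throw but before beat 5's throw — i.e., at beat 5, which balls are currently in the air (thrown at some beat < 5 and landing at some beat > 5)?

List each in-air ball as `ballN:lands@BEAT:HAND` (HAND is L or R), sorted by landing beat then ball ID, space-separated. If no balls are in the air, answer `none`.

Answer: ball2:lands@6:L ball4:lands@7:R ball1:lands@8:L ball3:lands@9:R

Derivation:
Beat 0 (L): throw ball1 h=8 -> lands@8:L; in-air after throw: [b1@8:L]
Beat 1 (R): throw ball2 h=3 -> lands@4:L; in-air after throw: [b2@4:L b1@8:L]
Beat 2 (L): throw ball3 h=7 -> lands@9:R; in-air after throw: [b2@4:L b1@8:L b3@9:R]
Beat 3 (R): throw ball4 h=4 -> lands@7:R; in-air after throw: [b2@4:L b4@7:R b1@8:L b3@9:R]
Beat 4 (L): throw ball2 h=2 -> lands@6:L; in-air after throw: [b2@6:L b4@7:R b1@8:L b3@9:R]
Beat 5 (R): throw ball5 h=6 -> lands@11:R; in-air after throw: [b2@6:L b4@7:R b1@8:L b3@9:R b5@11:R]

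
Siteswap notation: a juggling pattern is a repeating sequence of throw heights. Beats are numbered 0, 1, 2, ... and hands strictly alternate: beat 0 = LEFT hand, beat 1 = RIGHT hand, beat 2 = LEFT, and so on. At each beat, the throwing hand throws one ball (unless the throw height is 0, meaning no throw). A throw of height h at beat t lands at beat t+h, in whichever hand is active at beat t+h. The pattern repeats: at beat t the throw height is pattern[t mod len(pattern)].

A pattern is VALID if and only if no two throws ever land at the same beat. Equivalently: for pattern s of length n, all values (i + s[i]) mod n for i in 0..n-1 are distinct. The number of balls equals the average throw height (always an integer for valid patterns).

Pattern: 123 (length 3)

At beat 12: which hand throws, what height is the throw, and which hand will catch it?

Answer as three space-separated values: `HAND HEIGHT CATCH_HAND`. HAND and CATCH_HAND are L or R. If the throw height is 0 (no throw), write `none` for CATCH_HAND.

Answer: L 1 R

Derivation:
Beat 12: 12 mod 2 = 0, so hand = L
Throw height = pattern[12 mod 3] = pattern[0] = 1
Lands at beat 12+1=13, 13 mod 2 = 1, so catch hand = R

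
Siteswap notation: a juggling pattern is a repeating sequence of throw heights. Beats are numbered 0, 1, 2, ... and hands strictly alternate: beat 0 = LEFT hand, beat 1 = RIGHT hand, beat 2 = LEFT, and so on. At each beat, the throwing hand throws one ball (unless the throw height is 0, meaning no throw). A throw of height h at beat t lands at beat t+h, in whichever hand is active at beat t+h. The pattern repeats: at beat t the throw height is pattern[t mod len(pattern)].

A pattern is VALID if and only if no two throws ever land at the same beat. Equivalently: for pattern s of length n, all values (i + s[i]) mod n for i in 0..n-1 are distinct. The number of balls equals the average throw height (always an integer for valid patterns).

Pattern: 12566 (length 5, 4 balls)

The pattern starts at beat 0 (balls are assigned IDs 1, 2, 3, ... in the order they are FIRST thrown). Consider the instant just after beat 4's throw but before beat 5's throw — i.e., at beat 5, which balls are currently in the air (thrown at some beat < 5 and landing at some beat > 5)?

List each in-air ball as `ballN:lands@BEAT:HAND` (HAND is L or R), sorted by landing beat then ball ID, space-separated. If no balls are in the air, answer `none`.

Answer: ball2:lands@7:R ball1:lands@9:R ball3:lands@10:L

Derivation:
Beat 0 (L): throw ball1 h=1 -> lands@1:R; in-air after throw: [b1@1:R]
Beat 1 (R): throw ball1 h=2 -> lands@3:R; in-air after throw: [b1@3:R]
Beat 2 (L): throw ball2 h=5 -> lands@7:R; in-air after throw: [b1@3:R b2@7:R]
Beat 3 (R): throw ball1 h=6 -> lands@9:R; in-air after throw: [b2@7:R b1@9:R]
Beat 4 (L): throw ball3 h=6 -> lands@10:L; in-air after throw: [b2@7:R b1@9:R b3@10:L]
Beat 5 (R): throw ball4 h=1 -> lands@6:L; in-air after throw: [b4@6:L b2@7:R b1@9:R b3@10:L]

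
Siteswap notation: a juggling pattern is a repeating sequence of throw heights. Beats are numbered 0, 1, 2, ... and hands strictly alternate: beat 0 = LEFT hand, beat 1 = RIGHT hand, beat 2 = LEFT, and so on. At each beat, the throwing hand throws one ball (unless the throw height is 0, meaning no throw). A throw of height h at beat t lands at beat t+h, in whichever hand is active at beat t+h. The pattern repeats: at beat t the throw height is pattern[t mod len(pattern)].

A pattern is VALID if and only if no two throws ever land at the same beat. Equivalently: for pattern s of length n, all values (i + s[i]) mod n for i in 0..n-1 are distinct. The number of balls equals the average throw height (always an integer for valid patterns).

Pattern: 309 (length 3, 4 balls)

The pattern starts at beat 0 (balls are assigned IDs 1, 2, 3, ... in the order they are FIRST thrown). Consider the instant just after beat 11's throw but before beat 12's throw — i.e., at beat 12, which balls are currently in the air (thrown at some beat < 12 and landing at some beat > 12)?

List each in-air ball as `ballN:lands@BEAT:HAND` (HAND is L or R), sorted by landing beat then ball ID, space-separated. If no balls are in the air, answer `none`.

Beat 0 (L): throw ball1 h=3 -> lands@3:R; in-air after throw: [b1@3:R]
Beat 2 (L): throw ball2 h=9 -> lands@11:R; in-air after throw: [b1@3:R b2@11:R]
Beat 3 (R): throw ball1 h=3 -> lands@6:L; in-air after throw: [b1@6:L b2@11:R]
Beat 5 (R): throw ball3 h=9 -> lands@14:L; in-air after throw: [b1@6:L b2@11:R b3@14:L]
Beat 6 (L): throw ball1 h=3 -> lands@9:R; in-air after throw: [b1@9:R b2@11:R b3@14:L]
Beat 8 (L): throw ball4 h=9 -> lands@17:R; in-air after throw: [b1@9:R b2@11:R b3@14:L b4@17:R]
Beat 9 (R): throw ball1 h=3 -> lands@12:L; in-air after throw: [b2@11:R b1@12:L b3@14:L b4@17:R]
Beat 11 (R): throw ball2 h=9 -> lands@20:L; in-air after throw: [b1@12:L b3@14:L b4@17:R b2@20:L]
Beat 12 (L): throw ball1 h=3 -> lands@15:R; in-air after throw: [b3@14:L b1@15:R b4@17:R b2@20:L]

Answer: ball3:lands@14:L ball4:lands@17:R ball2:lands@20:L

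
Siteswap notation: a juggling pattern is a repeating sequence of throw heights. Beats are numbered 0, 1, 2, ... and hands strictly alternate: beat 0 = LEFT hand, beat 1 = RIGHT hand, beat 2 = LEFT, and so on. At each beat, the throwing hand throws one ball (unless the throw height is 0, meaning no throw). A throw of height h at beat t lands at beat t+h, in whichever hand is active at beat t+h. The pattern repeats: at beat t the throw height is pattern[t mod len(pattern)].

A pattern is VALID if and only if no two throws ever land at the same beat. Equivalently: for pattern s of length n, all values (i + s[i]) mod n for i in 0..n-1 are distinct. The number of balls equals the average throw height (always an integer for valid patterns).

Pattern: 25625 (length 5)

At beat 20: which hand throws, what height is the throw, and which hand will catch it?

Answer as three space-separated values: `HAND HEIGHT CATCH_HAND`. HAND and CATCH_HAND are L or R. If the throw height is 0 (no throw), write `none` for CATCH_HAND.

Answer: L 2 L

Derivation:
Beat 20: 20 mod 2 = 0, so hand = L
Throw height = pattern[20 mod 5] = pattern[0] = 2
Lands at beat 20+2=22, 22 mod 2 = 0, so catch hand = L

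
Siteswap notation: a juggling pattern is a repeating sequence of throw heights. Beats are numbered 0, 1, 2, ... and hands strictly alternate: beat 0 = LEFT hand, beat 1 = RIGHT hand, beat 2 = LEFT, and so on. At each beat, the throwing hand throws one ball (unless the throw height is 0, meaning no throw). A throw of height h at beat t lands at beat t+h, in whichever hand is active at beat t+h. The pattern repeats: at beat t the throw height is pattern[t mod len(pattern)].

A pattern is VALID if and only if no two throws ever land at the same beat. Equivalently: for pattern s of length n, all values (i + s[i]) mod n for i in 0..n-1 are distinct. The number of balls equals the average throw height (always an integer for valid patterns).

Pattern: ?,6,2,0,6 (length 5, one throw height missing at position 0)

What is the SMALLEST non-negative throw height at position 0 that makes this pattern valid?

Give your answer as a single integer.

i=0: s[i]=? (unknown)
i=1: (1 + 6) mod 5 = 2
i=2: (2 + 2) mod 5 = 4
i=3: (3 + 0) mod 5 = 3
i=4: (4 + 6) mod 5 = 0
Known residues: [0, 2, 3, 4]; need a permutation of 0..4, so missing residue r = 1
Need (0 + s) mod 5 = 1; smallest s = (1 - 0) mod 5 = 1

Answer: 1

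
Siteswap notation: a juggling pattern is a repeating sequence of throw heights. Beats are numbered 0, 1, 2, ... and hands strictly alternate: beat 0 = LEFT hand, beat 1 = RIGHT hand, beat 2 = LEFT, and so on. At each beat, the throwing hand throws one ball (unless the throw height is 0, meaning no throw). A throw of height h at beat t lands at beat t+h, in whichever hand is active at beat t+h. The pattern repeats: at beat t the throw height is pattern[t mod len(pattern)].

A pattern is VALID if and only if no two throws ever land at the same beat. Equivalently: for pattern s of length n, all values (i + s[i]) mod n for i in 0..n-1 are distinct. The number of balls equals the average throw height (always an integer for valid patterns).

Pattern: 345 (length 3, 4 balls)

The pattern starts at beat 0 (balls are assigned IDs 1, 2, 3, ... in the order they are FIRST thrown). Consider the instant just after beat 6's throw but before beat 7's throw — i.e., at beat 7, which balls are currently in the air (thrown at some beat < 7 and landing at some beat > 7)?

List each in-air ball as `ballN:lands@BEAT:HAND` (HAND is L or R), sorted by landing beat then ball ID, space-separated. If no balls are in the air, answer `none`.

Answer: ball4:lands@8:L ball1:lands@9:R ball2:lands@10:L

Derivation:
Beat 0 (L): throw ball1 h=3 -> lands@3:R; in-air after throw: [b1@3:R]
Beat 1 (R): throw ball2 h=4 -> lands@5:R; in-air after throw: [b1@3:R b2@5:R]
Beat 2 (L): throw ball3 h=5 -> lands@7:R; in-air after throw: [b1@3:R b2@5:R b3@7:R]
Beat 3 (R): throw ball1 h=3 -> lands@6:L; in-air after throw: [b2@5:R b1@6:L b3@7:R]
Beat 4 (L): throw ball4 h=4 -> lands@8:L; in-air after throw: [b2@5:R b1@6:L b3@7:R b4@8:L]
Beat 5 (R): throw ball2 h=5 -> lands@10:L; in-air after throw: [b1@6:L b3@7:R b4@8:L b2@10:L]
Beat 6 (L): throw ball1 h=3 -> lands@9:R; in-air after throw: [b3@7:R b4@8:L b1@9:R b2@10:L]
Beat 7 (R): throw ball3 h=4 -> lands@11:R; in-air after throw: [b4@8:L b1@9:R b2@10:L b3@11:R]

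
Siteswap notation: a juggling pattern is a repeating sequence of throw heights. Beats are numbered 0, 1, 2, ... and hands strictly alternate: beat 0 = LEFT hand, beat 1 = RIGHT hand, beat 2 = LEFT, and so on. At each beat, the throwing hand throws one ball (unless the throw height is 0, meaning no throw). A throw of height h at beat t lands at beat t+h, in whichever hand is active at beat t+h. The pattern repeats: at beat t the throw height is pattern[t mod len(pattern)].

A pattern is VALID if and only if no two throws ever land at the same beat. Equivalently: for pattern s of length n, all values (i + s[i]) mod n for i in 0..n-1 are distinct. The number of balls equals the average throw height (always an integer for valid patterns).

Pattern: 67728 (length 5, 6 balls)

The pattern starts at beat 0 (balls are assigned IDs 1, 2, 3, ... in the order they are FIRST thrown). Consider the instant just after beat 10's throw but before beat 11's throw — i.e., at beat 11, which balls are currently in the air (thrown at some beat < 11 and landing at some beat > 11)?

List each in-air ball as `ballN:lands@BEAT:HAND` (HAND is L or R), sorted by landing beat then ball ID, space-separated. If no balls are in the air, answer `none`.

Beat 0 (L): throw ball1 h=6 -> lands@6:L; in-air after throw: [b1@6:L]
Beat 1 (R): throw ball2 h=7 -> lands@8:L; in-air after throw: [b1@6:L b2@8:L]
Beat 2 (L): throw ball3 h=7 -> lands@9:R; in-air after throw: [b1@6:L b2@8:L b3@9:R]
Beat 3 (R): throw ball4 h=2 -> lands@5:R; in-air after throw: [b4@5:R b1@6:L b2@8:L b3@9:R]
Beat 4 (L): throw ball5 h=8 -> lands@12:L; in-air after throw: [b4@5:R b1@6:L b2@8:L b3@9:R b5@12:L]
Beat 5 (R): throw ball4 h=6 -> lands@11:R; in-air after throw: [b1@6:L b2@8:L b3@9:R b4@11:R b5@12:L]
Beat 6 (L): throw ball1 h=7 -> lands@13:R; in-air after throw: [b2@8:L b3@9:R b4@11:R b5@12:L b1@13:R]
Beat 7 (R): throw ball6 h=7 -> lands@14:L; in-air after throw: [b2@8:L b3@9:R b4@11:R b5@12:L b1@13:R b6@14:L]
Beat 8 (L): throw ball2 h=2 -> lands@10:L; in-air after throw: [b3@9:R b2@10:L b4@11:R b5@12:L b1@13:R b6@14:L]
Beat 9 (R): throw ball3 h=8 -> lands@17:R; in-air after throw: [b2@10:L b4@11:R b5@12:L b1@13:R b6@14:L b3@17:R]
Beat 10 (L): throw ball2 h=6 -> lands@16:L; in-air after throw: [b4@11:R b5@12:L b1@13:R b6@14:L b2@16:L b3@17:R]
Beat 11 (R): throw ball4 h=7 -> lands@18:L; in-air after throw: [b5@12:L b1@13:R b6@14:L b2@16:L b3@17:R b4@18:L]

Answer: ball5:lands@12:L ball1:lands@13:R ball6:lands@14:L ball2:lands@16:L ball3:lands@17:R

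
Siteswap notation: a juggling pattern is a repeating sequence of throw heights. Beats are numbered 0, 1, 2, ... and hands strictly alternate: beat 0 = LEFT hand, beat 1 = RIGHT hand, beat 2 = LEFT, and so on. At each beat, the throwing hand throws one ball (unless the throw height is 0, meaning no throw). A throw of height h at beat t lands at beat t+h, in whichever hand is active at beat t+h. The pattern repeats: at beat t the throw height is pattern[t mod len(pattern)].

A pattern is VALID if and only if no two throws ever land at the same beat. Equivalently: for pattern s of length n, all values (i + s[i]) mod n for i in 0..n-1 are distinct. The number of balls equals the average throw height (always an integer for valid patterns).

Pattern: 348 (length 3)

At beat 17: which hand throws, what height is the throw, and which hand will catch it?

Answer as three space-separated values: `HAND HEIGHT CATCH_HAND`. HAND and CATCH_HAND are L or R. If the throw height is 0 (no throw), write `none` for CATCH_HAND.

Answer: R 8 R

Derivation:
Beat 17: 17 mod 2 = 1, so hand = R
Throw height = pattern[17 mod 3] = pattern[2] = 8
Lands at beat 17+8=25, 25 mod 2 = 1, so catch hand = R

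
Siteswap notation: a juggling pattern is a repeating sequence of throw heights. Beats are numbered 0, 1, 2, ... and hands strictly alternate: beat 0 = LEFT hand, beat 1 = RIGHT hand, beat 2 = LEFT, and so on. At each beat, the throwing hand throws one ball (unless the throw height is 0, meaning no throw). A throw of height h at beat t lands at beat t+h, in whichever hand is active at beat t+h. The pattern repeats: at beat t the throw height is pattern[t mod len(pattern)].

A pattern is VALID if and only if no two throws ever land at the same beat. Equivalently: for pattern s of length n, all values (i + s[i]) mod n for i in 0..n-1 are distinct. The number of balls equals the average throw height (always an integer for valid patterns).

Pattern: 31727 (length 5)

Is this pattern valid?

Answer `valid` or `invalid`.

Answer: valid

Derivation:
i=0: (i + s[i]) mod n = (0 + 3) mod 5 = 3
i=1: (i + s[i]) mod n = (1 + 1) mod 5 = 2
i=2: (i + s[i]) mod n = (2 + 7) mod 5 = 4
i=3: (i + s[i]) mod n = (3 + 2) mod 5 = 0
i=4: (i + s[i]) mod n = (4 + 7) mod 5 = 1
Residues: [3, 2, 4, 0, 1], distinct: True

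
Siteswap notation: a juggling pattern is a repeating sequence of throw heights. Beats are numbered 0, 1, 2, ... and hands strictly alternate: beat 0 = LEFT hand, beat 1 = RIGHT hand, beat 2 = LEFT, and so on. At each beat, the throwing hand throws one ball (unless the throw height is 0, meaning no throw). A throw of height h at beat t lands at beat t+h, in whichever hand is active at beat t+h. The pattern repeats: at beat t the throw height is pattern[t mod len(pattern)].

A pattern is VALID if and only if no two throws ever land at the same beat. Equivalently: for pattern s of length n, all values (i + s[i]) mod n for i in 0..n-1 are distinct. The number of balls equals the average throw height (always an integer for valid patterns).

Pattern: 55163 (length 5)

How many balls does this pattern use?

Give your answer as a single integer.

Answer: 4

Derivation:
Pattern = [5, 5, 1, 6, 3], length n = 5
  position 0: throw height = 5, running sum = 5
  position 1: throw height = 5, running sum = 10
  position 2: throw height = 1, running sum = 11
  position 3: throw height = 6, running sum = 17
  position 4: throw height = 3, running sum = 20
Total sum = 20; balls = sum / n = 20 / 5 = 4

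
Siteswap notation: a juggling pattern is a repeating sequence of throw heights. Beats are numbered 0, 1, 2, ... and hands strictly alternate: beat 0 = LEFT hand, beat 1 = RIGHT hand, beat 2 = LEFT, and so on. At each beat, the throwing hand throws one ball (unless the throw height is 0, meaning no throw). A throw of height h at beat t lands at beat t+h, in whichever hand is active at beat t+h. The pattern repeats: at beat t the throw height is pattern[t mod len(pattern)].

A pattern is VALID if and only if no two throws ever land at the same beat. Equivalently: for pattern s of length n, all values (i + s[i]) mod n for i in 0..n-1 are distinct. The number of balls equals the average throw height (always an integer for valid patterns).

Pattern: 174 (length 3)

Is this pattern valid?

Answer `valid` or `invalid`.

Answer: valid

Derivation:
i=0: (i + s[i]) mod n = (0 + 1) mod 3 = 1
i=1: (i + s[i]) mod n = (1 + 7) mod 3 = 2
i=2: (i + s[i]) mod n = (2 + 4) mod 3 = 0
Residues: [1, 2, 0], distinct: True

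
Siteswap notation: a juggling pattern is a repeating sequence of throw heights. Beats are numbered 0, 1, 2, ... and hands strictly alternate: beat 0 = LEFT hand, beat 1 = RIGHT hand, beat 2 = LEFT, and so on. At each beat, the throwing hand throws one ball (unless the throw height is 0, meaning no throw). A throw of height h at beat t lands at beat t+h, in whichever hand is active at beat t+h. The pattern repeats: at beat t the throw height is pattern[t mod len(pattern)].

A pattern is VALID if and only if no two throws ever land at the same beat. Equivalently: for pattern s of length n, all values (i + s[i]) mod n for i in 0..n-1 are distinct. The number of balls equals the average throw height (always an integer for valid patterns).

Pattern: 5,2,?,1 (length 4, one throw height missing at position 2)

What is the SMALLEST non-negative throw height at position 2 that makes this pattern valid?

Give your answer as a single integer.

i=0: (0 + 5) mod 4 = 1
i=1: (1 + 2) mod 4 = 3
i=2: s[i]=? (unknown)
i=3: (3 + 1) mod 4 = 0
Known residues: [0, 1, 3]; need a permutation of 0..3, so missing residue r = 2
Need (2 + s) mod 4 = 2; smallest s = (2 - 2) mod 4 = 0

Answer: 0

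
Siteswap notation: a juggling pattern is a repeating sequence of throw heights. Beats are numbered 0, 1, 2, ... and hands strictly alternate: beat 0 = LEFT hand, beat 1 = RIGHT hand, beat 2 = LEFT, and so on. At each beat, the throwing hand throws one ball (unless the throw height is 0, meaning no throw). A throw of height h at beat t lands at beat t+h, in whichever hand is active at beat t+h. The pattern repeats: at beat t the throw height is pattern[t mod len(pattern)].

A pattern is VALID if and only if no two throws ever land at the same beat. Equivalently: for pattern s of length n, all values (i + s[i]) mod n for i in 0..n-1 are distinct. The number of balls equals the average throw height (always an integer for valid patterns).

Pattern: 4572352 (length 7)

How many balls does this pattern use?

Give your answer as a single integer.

Answer: 4

Derivation:
Pattern = [4, 5, 7, 2, 3, 5, 2], length n = 7
  position 0: throw height = 4, running sum = 4
  position 1: throw height = 5, running sum = 9
  position 2: throw height = 7, running sum = 16
  position 3: throw height = 2, running sum = 18
  position 4: throw height = 3, running sum = 21
  position 5: throw height = 5, running sum = 26
  position 6: throw height = 2, running sum = 28
Total sum = 28; balls = sum / n = 28 / 7 = 4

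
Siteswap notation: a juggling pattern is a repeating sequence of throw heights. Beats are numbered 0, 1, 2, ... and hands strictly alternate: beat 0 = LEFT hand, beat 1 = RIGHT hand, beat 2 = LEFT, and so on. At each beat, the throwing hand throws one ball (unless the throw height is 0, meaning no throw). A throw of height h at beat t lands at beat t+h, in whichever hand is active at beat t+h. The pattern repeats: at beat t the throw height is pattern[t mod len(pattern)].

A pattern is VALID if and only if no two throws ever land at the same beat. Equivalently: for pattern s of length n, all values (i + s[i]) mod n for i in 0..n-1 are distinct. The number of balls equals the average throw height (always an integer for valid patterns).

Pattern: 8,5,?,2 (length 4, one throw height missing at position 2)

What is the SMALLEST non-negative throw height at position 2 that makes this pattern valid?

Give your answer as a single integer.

Answer: 1

Derivation:
i=0: (0 + 8) mod 4 = 0
i=1: (1 + 5) mod 4 = 2
i=2: s[i]=? (unknown)
i=3: (3 + 2) mod 4 = 1
Known residues: [0, 1, 2]; need a permutation of 0..3, so missing residue r = 3
Need (2 + s) mod 4 = 3; smallest s = (3 - 2) mod 4 = 1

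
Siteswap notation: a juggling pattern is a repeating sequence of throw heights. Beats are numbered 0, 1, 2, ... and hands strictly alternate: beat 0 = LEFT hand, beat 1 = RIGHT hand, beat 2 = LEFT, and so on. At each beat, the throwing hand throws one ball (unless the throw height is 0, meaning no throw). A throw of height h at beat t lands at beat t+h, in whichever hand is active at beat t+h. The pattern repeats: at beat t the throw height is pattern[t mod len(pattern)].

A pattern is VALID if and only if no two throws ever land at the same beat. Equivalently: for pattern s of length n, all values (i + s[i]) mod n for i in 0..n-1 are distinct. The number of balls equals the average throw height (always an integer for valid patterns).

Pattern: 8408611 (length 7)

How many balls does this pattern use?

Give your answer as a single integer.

Pattern = [8, 4, 0, 8, 6, 1, 1], length n = 7
  position 0: throw height = 8, running sum = 8
  position 1: throw height = 4, running sum = 12
  position 2: throw height = 0, running sum = 12
  position 3: throw height = 8, running sum = 20
  position 4: throw height = 6, running sum = 26
  position 5: throw height = 1, running sum = 27
  position 6: throw height = 1, running sum = 28
Total sum = 28; balls = sum / n = 28 / 7 = 4

Answer: 4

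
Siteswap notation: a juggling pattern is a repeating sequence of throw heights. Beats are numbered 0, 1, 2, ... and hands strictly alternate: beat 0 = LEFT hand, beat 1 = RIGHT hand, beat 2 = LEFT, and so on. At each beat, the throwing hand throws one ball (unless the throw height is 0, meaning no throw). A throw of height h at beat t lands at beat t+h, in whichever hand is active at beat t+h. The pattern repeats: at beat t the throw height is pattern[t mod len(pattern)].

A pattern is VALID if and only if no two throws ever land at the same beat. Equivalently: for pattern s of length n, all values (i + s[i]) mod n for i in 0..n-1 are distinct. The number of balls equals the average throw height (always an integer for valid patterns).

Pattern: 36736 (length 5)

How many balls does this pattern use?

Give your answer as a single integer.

Answer: 5

Derivation:
Pattern = [3, 6, 7, 3, 6], length n = 5
  position 0: throw height = 3, running sum = 3
  position 1: throw height = 6, running sum = 9
  position 2: throw height = 7, running sum = 16
  position 3: throw height = 3, running sum = 19
  position 4: throw height = 6, running sum = 25
Total sum = 25; balls = sum / n = 25 / 5 = 5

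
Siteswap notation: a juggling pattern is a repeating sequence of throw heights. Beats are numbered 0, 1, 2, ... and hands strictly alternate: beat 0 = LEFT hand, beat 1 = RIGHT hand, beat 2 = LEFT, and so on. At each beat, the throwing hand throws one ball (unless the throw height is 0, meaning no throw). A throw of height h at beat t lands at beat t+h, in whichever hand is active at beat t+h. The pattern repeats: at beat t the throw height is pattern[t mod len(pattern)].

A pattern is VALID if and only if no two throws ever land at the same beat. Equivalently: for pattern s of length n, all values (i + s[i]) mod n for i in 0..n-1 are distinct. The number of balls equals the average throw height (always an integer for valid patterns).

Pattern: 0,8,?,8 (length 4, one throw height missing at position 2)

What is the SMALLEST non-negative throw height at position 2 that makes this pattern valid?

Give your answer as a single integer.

Answer: 0

Derivation:
i=0: (0 + 0) mod 4 = 0
i=1: (1 + 8) mod 4 = 1
i=2: s[i]=? (unknown)
i=3: (3 + 8) mod 4 = 3
Known residues: [0, 1, 3]; need a permutation of 0..3, so missing residue r = 2
Need (2 + s) mod 4 = 2; smallest s = (2 - 2) mod 4 = 0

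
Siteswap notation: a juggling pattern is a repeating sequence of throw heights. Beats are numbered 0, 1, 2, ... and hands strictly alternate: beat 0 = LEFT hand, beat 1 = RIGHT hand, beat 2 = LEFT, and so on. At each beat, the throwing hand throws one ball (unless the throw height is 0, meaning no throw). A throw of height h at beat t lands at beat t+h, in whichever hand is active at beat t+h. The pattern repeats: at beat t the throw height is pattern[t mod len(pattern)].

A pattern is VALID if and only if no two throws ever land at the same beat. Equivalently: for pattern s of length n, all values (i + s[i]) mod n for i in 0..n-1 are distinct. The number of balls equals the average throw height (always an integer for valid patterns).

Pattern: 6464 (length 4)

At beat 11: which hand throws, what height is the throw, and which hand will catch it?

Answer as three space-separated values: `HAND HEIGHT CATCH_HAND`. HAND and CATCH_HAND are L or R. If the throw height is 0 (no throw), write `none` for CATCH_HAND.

Answer: R 4 R

Derivation:
Beat 11: 11 mod 2 = 1, so hand = R
Throw height = pattern[11 mod 4] = pattern[3] = 4
Lands at beat 11+4=15, 15 mod 2 = 1, so catch hand = R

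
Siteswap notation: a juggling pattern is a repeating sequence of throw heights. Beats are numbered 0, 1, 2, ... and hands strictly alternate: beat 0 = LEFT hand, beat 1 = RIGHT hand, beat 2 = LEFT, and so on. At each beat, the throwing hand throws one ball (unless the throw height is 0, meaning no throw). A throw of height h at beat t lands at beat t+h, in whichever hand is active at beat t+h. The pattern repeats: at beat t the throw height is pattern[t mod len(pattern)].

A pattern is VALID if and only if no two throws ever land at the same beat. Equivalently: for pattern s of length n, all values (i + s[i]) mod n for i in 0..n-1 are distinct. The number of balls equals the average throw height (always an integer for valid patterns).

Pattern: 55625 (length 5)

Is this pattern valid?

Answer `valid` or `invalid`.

Answer: invalid

Derivation:
i=0: (i + s[i]) mod n = (0 + 5) mod 5 = 0
i=1: (i + s[i]) mod n = (1 + 5) mod 5 = 1
i=2: (i + s[i]) mod n = (2 + 6) mod 5 = 3
i=3: (i + s[i]) mod n = (3 + 2) mod 5 = 0
i=4: (i + s[i]) mod n = (4 + 5) mod 5 = 4
Residues: [0, 1, 3, 0, 4], distinct: False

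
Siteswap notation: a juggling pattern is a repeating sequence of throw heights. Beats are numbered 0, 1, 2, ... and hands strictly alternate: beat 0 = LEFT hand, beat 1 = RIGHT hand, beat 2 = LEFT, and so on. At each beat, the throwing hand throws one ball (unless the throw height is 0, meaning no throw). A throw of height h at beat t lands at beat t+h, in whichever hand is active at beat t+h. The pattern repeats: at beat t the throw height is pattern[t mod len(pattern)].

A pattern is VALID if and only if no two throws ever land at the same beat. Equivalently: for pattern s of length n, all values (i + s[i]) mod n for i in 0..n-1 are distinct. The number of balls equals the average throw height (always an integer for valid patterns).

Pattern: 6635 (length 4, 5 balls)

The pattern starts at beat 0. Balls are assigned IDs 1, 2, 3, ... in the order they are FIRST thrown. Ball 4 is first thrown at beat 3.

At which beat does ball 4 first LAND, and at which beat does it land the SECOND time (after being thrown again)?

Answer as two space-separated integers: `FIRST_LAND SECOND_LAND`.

Beat 0 (L): throw ball1 h=6 -> lands@6:L; in-air after throw: [b1@6:L]
Beat 1 (R): throw ball2 h=6 -> lands@7:R; in-air after throw: [b1@6:L b2@7:R]
Beat 2 (L): throw ball3 h=3 -> lands@5:R; in-air after throw: [b3@5:R b1@6:L b2@7:R]
Beat 3 (R): throw ball4 h=5 -> lands@8:L; in-air after throw: [b3@5:R b1@6:L b2@7:R b4@8:L]
Beat 4 (L): throw ball5 h=6 -> lands@10:L; in-air after throw: [b3@5:R b1@6:L b2@7:R b4@8:L b5@10:L]
Beat 5 (R): throw ball3 h=6 -> lands@11:R; in-air after throw: [b1@6:L b2@7:R b4@8:L b5@10:L b3@11:R]
Beat 6 (L): throw ball1 h=3 -> lands@9:R; in-air after throw: [b2@7:R b4@8:L b1@9:R b5@10:L b3@11:R]
Beat 7 (R): throw ball2 h=5 -> lands@12:L; in-air after throw: [b4@8:L b1@9:R b5@10:L b3@11:R b2@12:L]
Beat 8 (L): throw ball4 h=6 -> lands@14:L; in-air after throw: [b1@9:R b5@10:L b3@11:R b2@12:L b4@14:L]
Beat 9 (R): throw ball1 h=6 -> lands@15:R; in-air after throw: [b5@10:L b3@11:R b2@12:L b4@14:L b1@15:R]
Beat 10 (L): throw ball5 h=3 -> lands@13:R; in-air after throw: [b3@11:R b2@12:L b5@13:R b4@14:L b1@15:R]
Beat 11 (R): throw ball3 h=5 -> lands@16:L; in-air after throw: [b2@12:L b5@13:R b4@14:L b1@15:R b3@16:L]
Ball 4: thrown@3 h=5 -> first land @8; rethrown@8 h=6 -> second land @14

Answer: 8 14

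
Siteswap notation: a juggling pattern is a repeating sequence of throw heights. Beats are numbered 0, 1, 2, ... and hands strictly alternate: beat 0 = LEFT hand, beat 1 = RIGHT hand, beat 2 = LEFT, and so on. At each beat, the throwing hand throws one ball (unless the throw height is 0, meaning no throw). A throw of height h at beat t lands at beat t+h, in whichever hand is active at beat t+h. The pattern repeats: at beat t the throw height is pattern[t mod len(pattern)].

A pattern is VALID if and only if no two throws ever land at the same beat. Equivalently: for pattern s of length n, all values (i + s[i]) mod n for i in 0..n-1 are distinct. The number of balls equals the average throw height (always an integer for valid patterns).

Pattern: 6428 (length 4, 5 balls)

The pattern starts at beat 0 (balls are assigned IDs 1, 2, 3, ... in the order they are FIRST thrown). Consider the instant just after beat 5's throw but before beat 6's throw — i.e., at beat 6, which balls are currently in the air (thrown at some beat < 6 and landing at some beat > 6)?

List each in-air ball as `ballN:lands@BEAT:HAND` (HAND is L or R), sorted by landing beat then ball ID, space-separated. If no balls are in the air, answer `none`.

Beat 0 (L): throw ball1 h=6 -> lands@6:L; in-air after throw: [b1@6:L]
Beat 1 (R): throw ball2 h=4 -> lands@5:R; in-air after throw: [b2@5:R b1@6:L]
Beat 2 (L): throw ball3 h=2 -> lands@4:L; in-air after throw: [b3@4:L b2@5:R b1@6:L]
Beat 3 (R): throw ball4 h=8 -> lands@11:R; in-air after throw: [b3@4:L b2@5:R b1@6:L b4@11:R]
Beat 4 (L): throw ball3 h=6 -> lands@10:L; in-air after throw: [b2@5:R b1@6:L b3@10:L b4@11:R]
Beat 5 (R): throw ball2 h=4 -> lands@9:R; in-air after throw: [b1@6:L b2@9:R b3@10:L b4@11:R]
Beat 6 (L): throw ball1 h=2 -> lands@8:L; in-air after throw: [b1@8:L b2@9:R b3@10:L b4@11:R]

Answer: ball2:lands@9:R ball3:lands@10:L ball4:lands@11:R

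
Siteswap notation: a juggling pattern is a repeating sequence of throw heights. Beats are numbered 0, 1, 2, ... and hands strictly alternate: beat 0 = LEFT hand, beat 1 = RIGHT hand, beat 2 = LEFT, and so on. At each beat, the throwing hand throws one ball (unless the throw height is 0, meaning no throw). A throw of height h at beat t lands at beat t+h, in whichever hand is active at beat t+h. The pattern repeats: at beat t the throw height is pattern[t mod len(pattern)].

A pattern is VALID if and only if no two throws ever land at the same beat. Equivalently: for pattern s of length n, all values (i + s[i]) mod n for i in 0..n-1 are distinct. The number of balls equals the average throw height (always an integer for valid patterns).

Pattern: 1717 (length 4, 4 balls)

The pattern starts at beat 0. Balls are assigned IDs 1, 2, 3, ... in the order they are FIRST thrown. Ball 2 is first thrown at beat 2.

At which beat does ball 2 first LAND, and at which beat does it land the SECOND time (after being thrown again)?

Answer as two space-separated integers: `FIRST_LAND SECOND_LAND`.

Answer: 3 10

Derivation:
Beat 0 (L): throw ball1 h=1 -> lands@1:R; in-air after throw: [b1@1:R]
Beat 1 (R): throw ball1 h=7 -> lands@8:L; in-air after throw: [b1@8:L]
Beat 2 (L): throw ball2 h=1 -> lands@3:R; in-air after throw: [b2@3:R b1@8:L]
Beat 3 (R): throw ball2 h=7 -> lands@10:L; in-air after throw: [b1@8:L b2@10:L]
Beat 4 (L): throw ball3 h=1 -> lands@5:R; in-air after throw: [b3@5:R b1@8:L b2@10:L]
Beat 5 (R): throw ball3 h=7 -> lands@12:L; in-air after throw: [b1@8:L b2@10:L b3@12:L]
Beat 6 (L): throw ball4 h=1 -> lands@7:R; in-air after throw: [b4@7:R b1@8:L b2@10:L b3@12:L]
Beat 7 (R): throw ball4 h=7 -> lands@14:L; in-air after throw: [b1@8:L b2@10:L b3@12:L b4@14:L]
Beat 8 (L): throw ball1 h=1 -> lands@9:R; in-air after throw: [b1@9:R b2@10:L b3@12:L b4@14:L]
Beat 9 (R): throw ball1 h=7 -> lands@16:L; in-air after throw: [b2@10:L b3@12:L b4@14:L b1@16:L]
Beat 10 (L): throw ball2 h=1 -> lands@11:R; in-air after throw: [b2@11:R b3@12:L b4@14:L b1@16:L]
Ball 2: thrown@2 h=1 -> first land @3; rethrown@3 h=7 -> second land @10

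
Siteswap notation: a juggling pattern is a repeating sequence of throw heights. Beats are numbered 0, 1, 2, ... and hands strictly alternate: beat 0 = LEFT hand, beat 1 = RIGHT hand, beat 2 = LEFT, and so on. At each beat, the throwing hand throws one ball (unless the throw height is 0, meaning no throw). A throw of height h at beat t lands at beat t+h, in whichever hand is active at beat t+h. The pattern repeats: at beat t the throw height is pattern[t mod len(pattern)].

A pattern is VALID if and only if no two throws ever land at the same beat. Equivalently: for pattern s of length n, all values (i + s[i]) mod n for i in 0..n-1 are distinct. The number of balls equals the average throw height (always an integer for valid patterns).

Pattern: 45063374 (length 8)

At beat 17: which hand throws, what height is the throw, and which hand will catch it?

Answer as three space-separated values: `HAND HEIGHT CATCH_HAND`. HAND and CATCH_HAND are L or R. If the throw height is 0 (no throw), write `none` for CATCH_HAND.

Beat 17: 17 mod 2 = 1, so hand = R
Throw height = pattern[17 mod 8] = pattern[1] = 5
Lands at beat 17+5=22, 22 mod 2 = 0, so catch hand = L

Answer: R 5 L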